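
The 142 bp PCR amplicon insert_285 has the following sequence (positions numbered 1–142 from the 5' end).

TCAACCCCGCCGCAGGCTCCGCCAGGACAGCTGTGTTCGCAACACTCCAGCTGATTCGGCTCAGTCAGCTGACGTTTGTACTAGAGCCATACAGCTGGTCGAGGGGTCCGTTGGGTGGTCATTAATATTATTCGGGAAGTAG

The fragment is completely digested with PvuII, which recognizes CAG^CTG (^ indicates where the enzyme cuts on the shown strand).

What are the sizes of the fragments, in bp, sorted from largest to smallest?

PvuII sites (CAGCTG) start at positions 28, 48, 66, 92.
PvuII cuts after base 3 of each site, so after positions 30, 50, 68, 94.
Linear molecule, 4 cuts → 5 fragments:
  1–30 → 30 bp
  31–50 → 20 bp
  51–68 → 18 bp
  69–94 → 26 bp
  95–142 → 48 bp
Sorted largest to smallest: 48, 30, 26, 20, 18 bp.

48, 30, 26, 20, 18 bp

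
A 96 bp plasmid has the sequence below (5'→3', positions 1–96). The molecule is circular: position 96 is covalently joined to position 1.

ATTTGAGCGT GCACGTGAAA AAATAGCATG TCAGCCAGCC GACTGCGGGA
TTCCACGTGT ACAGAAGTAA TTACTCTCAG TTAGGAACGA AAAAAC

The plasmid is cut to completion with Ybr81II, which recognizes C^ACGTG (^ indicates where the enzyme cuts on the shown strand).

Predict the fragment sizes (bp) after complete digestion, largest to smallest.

54, 42 bp

Ybr81II sites (CACGTG) start at positions 12, 54.
Ybr81II cuts after the first base of each site, so after positions 12, 54.
Circular molecule, 2 cuts → 2 fragments:
  13–54 → 42 bp
  55–96 then 1–12 → 42 + 12 = 54 bp
Sorted largest to smallest: 54, 42 bp.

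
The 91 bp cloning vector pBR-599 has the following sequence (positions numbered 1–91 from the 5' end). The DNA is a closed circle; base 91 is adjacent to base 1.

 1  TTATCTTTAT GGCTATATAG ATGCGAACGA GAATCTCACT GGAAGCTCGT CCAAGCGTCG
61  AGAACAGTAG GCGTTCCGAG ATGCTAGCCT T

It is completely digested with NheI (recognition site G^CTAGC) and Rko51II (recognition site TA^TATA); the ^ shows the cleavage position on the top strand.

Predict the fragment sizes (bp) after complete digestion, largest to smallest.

68, 23 bp

The NheI site (GCTAGC) starts at position 83.
NheI cuts after the first base of each site, so after position 83.
The Rko51II site (TATATA) starts at position 14.
Rko51II cuts after base 2 of each site, so after position 15.
Combined cut positions: 15, 83.
Circular molecule, 2 cuts → 2 fragments:
  16–83 → 68 bp
  84–91 then 1–15 → 8 + 15 = 23 bp
Sorted largest to smallest: 68, 23 bp.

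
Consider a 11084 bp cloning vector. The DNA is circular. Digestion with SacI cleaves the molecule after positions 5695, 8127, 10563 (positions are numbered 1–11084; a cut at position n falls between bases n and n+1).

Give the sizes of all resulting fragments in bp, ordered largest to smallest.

6216, 2436, 2432 bp

Circular molecule, 3 cuts → 3 fragments:
  8127 − 5695 = 2432 bp
  10563 − 8127 = 2436 bp
  wrap: 11084 − 10563 + 5695 = 6216 bp
Sorted largest to smallest: 6216, 2436, 2432 bp.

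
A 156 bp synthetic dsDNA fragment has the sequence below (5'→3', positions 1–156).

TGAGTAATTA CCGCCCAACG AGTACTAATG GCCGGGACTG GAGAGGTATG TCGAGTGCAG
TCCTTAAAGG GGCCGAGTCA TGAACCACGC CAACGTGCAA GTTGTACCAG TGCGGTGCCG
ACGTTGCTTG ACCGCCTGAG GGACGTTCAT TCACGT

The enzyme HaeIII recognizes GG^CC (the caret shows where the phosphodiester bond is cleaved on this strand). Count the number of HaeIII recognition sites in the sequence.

GGCC occurs starting at positions 30, 71.
HaeIII cuts at 2 sites.

2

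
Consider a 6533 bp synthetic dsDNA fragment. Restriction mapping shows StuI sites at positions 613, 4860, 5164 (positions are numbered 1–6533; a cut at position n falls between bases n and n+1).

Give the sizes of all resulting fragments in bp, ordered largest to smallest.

4247, 1369, 613, 304 bp

Linear molecule, 3 cuts → 4 fragments:
  613 − 0 = 613 bp
  4860 − 613 = 4247 bp
  5164 − 4860 = 304 bp
  6533 − 5164 = 1369 bp
Sorted largest to smallest: 4247, 1369, 613, 304 bp.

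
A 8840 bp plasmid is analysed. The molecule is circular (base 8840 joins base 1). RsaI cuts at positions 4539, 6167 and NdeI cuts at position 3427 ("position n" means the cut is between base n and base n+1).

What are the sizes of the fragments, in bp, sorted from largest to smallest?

Combined cut positions (sorted): 3427, 4539, 6167.
Circular molecule, 3 cuts → 3 fragments:
  4539 − 3427 = 1112 bp
  6167 − 4539 = 1628 bp
  wrap: 8840 − 6167 + 3427 = 6100 bp
Sorted largest to smallest: 6100, 1628, 1112 bp.

6100, 1628, 1112 bp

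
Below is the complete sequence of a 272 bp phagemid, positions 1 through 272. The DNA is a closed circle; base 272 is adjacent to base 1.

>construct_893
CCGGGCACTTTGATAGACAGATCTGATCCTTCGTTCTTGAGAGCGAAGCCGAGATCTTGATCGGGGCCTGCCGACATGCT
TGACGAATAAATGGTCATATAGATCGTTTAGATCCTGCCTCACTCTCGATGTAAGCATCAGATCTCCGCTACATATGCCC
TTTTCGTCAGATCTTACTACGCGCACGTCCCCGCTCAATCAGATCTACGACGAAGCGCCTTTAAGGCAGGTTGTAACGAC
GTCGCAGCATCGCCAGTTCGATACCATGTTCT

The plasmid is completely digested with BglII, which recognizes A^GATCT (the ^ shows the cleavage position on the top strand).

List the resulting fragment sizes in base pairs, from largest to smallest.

90, 88, 33, 32, 29 bp

BglII sites (AGATCT) start at positions 19, 52, 140, 169, 201.
BglII cuts after the first base of each site, so after positions 19, 52, 140, 169, 201.
Circular molecule, 5 cuts → 5 fragments:
  20–52 → 33 bp
  53–140 → 88 bp
  141–169 → 29 bp
  170–201 → 32 bp
  202–272 then 1–19 → 71 + 19 = 90 bp
Sorted largest to smallest: 90, 88, 33, 32, 29 bp.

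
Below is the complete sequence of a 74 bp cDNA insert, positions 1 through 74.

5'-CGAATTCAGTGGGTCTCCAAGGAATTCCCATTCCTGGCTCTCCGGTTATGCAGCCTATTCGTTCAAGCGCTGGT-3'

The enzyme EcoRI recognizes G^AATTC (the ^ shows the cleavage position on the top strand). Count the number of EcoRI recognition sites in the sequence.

2

GAATTC occurs starting at positions 2, 22.
EcoRI cuts at 2 sites.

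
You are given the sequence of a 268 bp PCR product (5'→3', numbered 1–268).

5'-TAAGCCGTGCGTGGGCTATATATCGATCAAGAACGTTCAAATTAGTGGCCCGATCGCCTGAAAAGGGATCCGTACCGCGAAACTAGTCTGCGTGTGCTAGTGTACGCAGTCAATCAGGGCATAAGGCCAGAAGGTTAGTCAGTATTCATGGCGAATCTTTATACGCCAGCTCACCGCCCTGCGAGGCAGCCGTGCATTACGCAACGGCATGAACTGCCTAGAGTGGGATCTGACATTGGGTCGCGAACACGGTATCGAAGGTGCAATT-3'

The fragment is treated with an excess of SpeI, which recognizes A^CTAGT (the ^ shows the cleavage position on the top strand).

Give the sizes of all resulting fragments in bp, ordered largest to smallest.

The SpeI site (ACTAGT) starts at position 82.
SpeI cuts after the first base of each site, so after position 82.
Linear molecule, 1 cut → 2 fragments:
  1–82 → 82 bp
  83–268 → 186 bp
Sorted largest to smallest: 186, 82 bp.

186, 82 bp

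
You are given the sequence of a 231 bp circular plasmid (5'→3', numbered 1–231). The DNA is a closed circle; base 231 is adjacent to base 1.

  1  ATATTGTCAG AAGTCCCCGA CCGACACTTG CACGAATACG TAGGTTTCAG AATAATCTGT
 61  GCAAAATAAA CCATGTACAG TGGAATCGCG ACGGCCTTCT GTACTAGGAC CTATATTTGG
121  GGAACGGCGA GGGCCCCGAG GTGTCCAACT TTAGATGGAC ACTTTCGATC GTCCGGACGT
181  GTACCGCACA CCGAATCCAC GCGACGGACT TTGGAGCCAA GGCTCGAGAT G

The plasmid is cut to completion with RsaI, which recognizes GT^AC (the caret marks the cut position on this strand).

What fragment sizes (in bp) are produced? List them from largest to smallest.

125, 80, 26 bp

RsaI sites (GTAC) start at positions 75, 101, 181.
RsaI cuts after base 2 of each site, so after positions 76, 102, 182.
Circular molecule, 3 cuts → 3 fragments:
  77–102 → 26 bp
  103–182 → 80 bp
  183–231 then 1–76 → 49 + 76 = 125 bp
Sorted largest to smallest: 125, 80, 26 bp.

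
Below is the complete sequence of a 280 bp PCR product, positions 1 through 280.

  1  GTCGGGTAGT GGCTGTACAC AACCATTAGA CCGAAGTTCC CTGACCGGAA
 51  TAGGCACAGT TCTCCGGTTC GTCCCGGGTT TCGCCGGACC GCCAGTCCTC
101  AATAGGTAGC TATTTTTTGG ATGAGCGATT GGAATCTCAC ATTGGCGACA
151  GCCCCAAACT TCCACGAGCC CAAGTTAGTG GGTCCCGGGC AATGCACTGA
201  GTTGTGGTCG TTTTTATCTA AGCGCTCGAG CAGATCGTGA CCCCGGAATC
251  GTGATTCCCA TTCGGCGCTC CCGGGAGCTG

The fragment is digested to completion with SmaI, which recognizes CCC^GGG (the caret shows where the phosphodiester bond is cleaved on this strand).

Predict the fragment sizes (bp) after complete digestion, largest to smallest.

111, 86, 75, 8 bp

SmaI sites (CCCGGG) start at positions 73, 184, 270.
SmaI cuts after base 3 of each site, so after positions 75, 186, 272.
Linear molecule, 3 cuts → 4 fragments:
  1–75 → 75 bp
  76–186 → 111 bp
  187–272 → 86 bp
  273–280 → 8 bp
Sorted largest to smallest: 111, 86, 75, 8 bp.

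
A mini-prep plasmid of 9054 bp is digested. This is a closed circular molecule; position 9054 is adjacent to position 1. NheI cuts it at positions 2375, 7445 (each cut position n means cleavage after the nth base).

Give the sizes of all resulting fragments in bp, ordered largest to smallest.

5070, 3984 bp

Circular molecule, 2 cuts → 2 fragments:
  7445 − 2375 = 5070 bp
  wrap: 9054 − 7445 + 2375 = 3984 bp
Sorted largest to smallest: 5070, 3984 bp.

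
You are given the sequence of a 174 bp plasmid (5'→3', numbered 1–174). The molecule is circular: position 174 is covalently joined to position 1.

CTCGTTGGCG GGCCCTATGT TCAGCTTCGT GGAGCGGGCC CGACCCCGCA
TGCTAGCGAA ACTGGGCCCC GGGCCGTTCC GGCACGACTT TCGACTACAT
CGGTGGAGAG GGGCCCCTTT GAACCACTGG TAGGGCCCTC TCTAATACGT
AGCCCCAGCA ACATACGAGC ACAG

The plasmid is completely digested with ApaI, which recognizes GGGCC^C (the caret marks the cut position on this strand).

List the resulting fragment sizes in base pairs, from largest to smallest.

ApaI sites (GGGCCC) start at positions 10, 36, 64, 111, 133.
ApaI cuts after base 5 of each site (before the last base), so after positions 14, 40, 68, 115, 137.
Circular molecule, 5 cuts → 5 fragments:
  15–40 → 26 bp
  41–68 → 28 bp
  69–115 → 47 bp
  116–137 → 22 bp
  138–174 then 1–14 → 37 + 14 = 51 bp
Sorted largest to smallest: 51, 47, 28, 26, 22 bp.

51, 47, 28, 26, 22 bp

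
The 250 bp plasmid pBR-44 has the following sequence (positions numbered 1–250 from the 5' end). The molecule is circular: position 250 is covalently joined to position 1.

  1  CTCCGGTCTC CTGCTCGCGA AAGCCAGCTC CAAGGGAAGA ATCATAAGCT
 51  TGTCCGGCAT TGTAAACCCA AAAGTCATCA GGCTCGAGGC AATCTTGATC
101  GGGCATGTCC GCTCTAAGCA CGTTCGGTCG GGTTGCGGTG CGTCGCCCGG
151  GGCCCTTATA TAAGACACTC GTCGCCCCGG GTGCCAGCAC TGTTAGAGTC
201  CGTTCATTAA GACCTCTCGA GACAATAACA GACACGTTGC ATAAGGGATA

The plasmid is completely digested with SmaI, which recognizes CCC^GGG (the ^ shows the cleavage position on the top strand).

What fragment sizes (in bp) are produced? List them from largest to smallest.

220, 30 bp

SmaI sites (CCCGGG) start at positions 146, 176.
SmaI cuts after base 3 of each site, so after positions 148, 178.
Circular molecule, 2 cuts → 2 fragments:
  149–178 → 30 bp
  179–250 then 1–148 → 72 + 148 = 220 bp
Sorted largest to smallest: 220, 30 bp.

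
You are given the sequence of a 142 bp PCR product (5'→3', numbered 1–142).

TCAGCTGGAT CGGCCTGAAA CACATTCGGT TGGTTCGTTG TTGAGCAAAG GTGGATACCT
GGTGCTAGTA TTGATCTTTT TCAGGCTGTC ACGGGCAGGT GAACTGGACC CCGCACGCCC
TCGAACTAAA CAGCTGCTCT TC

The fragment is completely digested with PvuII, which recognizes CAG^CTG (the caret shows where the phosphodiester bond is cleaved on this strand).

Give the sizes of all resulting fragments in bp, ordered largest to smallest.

PvuII sites (CAGCTG) start at positions 2, 131.
PvuII cuts after base 3 of each site, so after positions 4, 133.
Linear molecule, 2 cuts → 3 fragments:
  1–4 → 4 bp
  5–133 → 129 bp
  134–142 → 9 bp
Sorted largest to smallest: 129, 9, 4 bp.

129, 9, 4 bp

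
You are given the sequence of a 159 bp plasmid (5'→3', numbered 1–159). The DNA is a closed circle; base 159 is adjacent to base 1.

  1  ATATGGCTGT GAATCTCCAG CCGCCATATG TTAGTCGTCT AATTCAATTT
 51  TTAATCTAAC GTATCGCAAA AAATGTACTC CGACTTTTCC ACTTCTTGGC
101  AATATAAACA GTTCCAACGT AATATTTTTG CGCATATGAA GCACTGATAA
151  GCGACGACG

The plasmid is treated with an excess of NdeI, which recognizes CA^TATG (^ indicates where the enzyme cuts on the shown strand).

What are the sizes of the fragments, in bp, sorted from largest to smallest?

NdeI sites (CATATG) start at positions 25, 133.
NdeI cuts after base 2 of each site, so after positions 26, 134.
Circular molecule, 2 cuts → 2 fragments:
  27–134 → 108 bp
  135–159 then 1–26 → 25 + 26 = 51 bp
Sorted largest to smallest: 108, 51 bp.

108, 51 bp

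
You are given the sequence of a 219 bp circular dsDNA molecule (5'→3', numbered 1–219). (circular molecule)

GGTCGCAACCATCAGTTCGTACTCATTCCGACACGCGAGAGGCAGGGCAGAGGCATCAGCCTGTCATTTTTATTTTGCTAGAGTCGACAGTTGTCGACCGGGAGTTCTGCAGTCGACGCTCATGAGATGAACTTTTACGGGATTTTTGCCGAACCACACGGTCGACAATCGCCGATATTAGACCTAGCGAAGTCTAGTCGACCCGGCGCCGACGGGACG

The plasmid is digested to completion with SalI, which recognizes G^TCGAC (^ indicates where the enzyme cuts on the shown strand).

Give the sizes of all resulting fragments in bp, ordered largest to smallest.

105, 49, 36, 19, 10 bp

SalI sites (GTCGAC) start at positions 83, 93, 112, 161, 197.
SalI cuts after the first base of each site, so after positions 83, 93, 112, 161, 197.
Circular molecule, 5 cuts → 5 fragments:
  84–93 → 10 bp
  94–112 → 19 bp
  113–161 → 49 bp
  162–197 → 36 bp
  198–219 then 1–83 → 22 + 83 = 105 bp
Sorted largest to smallest: 105, 49, 36, 19, 10 bp.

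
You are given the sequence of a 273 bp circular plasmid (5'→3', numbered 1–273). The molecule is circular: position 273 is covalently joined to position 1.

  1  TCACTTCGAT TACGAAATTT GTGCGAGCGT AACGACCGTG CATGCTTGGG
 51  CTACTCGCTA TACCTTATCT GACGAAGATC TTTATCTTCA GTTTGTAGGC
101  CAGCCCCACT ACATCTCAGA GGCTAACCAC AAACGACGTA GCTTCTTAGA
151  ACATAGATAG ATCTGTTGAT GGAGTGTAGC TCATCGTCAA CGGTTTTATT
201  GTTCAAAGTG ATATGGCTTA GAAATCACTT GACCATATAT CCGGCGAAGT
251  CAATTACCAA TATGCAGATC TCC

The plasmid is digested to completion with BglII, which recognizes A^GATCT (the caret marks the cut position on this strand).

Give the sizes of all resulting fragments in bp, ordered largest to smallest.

107, 83, 83 bp

BglII sites (AGATCT) start at positions 76, 159, 266.
BglII cuts after the first base of each site, so after positions 76, 159, 266.
Circular molecule, 3 cuts → 3 fragments:
  77–159 → 83 bp
  160–266 → 107 bp
  267–273 then 1–76 → 7 + 76 = 83 bp
Sorted largest to smallest: 107, 83, 83 bp.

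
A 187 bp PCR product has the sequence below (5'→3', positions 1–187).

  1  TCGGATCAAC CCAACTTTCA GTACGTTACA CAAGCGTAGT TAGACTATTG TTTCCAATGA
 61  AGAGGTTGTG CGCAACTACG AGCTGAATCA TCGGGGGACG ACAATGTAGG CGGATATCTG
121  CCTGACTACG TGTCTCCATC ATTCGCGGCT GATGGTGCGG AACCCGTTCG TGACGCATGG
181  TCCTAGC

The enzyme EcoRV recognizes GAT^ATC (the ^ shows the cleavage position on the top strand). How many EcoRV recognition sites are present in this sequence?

GATATC occurs starting at position 113.
EcoRV cuts at 1 site.

1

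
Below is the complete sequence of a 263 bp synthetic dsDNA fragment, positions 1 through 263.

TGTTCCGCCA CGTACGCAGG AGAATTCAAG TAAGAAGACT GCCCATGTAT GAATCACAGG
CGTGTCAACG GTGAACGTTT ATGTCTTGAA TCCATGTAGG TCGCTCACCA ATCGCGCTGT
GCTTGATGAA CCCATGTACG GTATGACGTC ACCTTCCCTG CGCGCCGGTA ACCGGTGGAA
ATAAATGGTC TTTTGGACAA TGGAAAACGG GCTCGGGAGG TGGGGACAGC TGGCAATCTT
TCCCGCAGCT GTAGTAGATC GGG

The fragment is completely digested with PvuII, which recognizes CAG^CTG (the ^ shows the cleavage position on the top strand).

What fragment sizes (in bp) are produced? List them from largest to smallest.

PvuII sites (CAGCTG) start at positions 227, 246.
PvuII cuts after base 3 of each site, so after positions 229, 248.
Linear molecule, 2 cuts → 3 fragments:
  1–229 → 229 bp
  230–248 → 19 bp
  249–263 → 15 bp
Sorted largest to smallest: 229, 19, 15 bp.

229, 19, 15 bp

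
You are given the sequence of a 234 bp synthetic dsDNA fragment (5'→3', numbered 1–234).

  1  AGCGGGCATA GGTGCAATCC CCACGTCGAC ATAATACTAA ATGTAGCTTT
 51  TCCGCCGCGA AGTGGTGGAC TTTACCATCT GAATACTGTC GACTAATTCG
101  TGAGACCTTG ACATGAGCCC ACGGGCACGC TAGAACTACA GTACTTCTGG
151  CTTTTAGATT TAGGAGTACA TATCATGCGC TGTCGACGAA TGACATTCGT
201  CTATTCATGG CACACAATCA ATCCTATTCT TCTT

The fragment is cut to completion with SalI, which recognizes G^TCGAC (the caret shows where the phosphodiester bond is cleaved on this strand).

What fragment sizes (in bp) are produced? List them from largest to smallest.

SalI sites (GTCGAC) start at positions 25, 88, 182.
SalI cuts after the first base of each site, so after positions 25, 88, 182.
Linear molecule, 3 cuts → 4 fragments:
  1–25 → 25 bp
  26–88 → 63 bp
  89–182 → 94 bp
  183–234 → 52 bp
Sorted largest to smallest: 94, 63, 52, 25 bp.

94, 63, 52, 25 bp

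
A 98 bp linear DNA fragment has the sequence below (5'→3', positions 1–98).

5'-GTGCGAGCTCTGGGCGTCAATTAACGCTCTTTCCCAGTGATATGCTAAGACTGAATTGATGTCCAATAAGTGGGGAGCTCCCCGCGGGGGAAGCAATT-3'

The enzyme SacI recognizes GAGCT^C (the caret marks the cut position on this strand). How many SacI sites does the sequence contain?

GAGCTC occurs starting at positions 5, 75.
SacI cuts at 2 sites.

2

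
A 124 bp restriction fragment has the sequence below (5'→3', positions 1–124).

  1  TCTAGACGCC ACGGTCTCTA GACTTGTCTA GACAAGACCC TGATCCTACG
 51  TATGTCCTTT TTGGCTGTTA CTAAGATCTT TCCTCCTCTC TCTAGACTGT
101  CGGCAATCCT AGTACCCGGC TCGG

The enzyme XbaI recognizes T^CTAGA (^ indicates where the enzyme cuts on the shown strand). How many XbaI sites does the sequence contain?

4

TCTAGA occurs starting at positions 1, 17, 27, 91.
XbaI cuts at 4 sites.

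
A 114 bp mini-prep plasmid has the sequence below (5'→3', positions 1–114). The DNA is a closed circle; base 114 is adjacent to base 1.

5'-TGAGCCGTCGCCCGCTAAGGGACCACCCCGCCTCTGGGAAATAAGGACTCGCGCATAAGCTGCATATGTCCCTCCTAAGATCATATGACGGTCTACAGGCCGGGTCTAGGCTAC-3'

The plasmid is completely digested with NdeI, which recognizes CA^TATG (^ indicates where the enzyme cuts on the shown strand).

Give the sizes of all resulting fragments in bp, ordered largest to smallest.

NdeI sites (CATATG) start at positions 63, 82.
NdeI cuts after base 2 of each site, so after positions 64, 83.
Circular molecule, 2 cuts → 2 fragments:
  65–83 → 19 bp
  84–114 then 1–64 → 31 + 64 = 95 bp
Sorted largest to smallest: 95, 19 bp.

95, 19 bp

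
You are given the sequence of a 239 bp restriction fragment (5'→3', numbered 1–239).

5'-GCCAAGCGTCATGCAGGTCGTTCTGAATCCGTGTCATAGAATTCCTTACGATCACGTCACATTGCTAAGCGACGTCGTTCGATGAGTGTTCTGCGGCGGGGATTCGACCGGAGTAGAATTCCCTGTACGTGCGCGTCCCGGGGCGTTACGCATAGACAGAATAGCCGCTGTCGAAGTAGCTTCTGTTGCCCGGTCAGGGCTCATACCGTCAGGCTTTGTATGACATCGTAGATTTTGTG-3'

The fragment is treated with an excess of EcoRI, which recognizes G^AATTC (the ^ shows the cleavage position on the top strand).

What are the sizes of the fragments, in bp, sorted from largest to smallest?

123, 77, 39 bp

EcoRI sites (GAATTC) start at positions 39, 116.
EcoRI cuts after the first base of each site, so after positions 39, 116.
Linear molecule, 2 cuts → 3 fragments:
  1–39 → 39 bp
  40–116 → 77 bp
  117–239 → 123 bp
Sorted largest to smallest: 123, 77, 39 bp.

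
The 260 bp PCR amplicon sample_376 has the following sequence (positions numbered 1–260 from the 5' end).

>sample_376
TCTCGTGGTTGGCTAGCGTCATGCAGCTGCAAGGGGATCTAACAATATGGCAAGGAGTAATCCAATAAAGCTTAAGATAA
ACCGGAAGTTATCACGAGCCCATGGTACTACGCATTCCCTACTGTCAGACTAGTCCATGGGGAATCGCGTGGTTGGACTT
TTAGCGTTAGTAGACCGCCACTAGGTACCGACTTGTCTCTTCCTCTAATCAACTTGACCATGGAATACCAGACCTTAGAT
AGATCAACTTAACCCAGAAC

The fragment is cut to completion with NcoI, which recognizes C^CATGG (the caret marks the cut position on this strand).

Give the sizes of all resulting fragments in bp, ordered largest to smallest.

100, 83, 42, 35 bp

NcoI sites (CCATGG) start at positions 100, 135, 218.
NcoI cuts after the first base of each site, so after positions 100, 135, 218.
Linear molecule, 3 cuts → 4 fragments:
  1–100 → 100 bp
  101–135 → 35 bp
  136–218 → 83 bp
  219–260 → 42 bp
Sorted largest to smallest: 100, 83, 42, 35 bp.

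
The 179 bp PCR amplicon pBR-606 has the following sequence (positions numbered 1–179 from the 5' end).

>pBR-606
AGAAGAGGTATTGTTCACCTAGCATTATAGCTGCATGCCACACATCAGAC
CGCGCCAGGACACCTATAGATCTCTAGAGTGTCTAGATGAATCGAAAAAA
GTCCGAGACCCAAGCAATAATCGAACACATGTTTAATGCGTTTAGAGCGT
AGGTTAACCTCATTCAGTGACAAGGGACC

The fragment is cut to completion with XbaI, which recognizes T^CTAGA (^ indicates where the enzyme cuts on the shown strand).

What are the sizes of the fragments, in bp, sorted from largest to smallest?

97, 73, 9 bp

XbaI sites (TCTAGA) start at positions 73, 82.
XbaI cuts after the first base of each site, so after positions 73, 82.
Linear molecule, 2 cuts → 3 fragments:
  1–73 → 73 bp
  74–82 → 9 bp
  83–179 → 97 bp
Sorted largest to smallest: 97, 73, 9 bp.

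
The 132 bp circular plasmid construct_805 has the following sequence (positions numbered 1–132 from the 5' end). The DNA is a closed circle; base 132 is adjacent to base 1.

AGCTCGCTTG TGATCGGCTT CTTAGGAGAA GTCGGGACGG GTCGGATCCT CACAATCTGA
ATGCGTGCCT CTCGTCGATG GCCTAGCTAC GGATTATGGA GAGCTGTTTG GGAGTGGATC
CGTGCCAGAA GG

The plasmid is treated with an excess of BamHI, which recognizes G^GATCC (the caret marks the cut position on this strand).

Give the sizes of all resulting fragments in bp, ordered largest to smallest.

72, 60 bp

BamHI sites (GGATCC) start at positions 44, 116.
BamHI cuts after the first base of each site, so after positions 44, 116.
Circular molecule, 2 cuts → 2 fragments:
  45–116 → 72 bp
  117–132 then 1–44 → 16 + 44 = 60 bp
Sorted largest to smallest: 72, 60 bp.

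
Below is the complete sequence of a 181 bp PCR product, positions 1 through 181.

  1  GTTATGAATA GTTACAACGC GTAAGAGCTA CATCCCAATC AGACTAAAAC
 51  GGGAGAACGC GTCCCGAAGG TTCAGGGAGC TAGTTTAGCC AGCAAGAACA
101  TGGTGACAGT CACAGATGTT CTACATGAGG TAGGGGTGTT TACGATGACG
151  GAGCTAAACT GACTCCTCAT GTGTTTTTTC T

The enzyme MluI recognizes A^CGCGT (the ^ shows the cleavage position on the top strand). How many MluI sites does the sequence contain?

ACGCGT occurs starting at positions 17, 57.
MluI cuts at 2 sites.

2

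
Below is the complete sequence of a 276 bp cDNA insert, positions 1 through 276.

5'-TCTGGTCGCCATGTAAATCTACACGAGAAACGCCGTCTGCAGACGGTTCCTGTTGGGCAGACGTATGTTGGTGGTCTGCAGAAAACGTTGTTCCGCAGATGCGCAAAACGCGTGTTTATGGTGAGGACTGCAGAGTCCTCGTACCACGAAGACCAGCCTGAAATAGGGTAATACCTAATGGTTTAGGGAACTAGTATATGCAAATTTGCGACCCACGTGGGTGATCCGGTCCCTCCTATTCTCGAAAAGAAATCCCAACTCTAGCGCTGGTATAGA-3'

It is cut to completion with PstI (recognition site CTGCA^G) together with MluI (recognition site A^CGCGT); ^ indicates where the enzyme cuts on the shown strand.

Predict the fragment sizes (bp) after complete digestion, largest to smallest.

PstI sites (CTGCAG) start at positions 37, 76, 128.
PstI cuts after base 5 of each site (before the last base), so after positions 41, 80, 132.
The MluI site (ACGCGT) starts at position 108.
MluI cuts after the first base of each site, so after position 108.
Combined cut positions: 41, 80, 108, 132.
Linear molecule, 4 cuts → 5 fragments:
  1–41 → 41 bp
  42–80 → 39 bp
  81–108 → 28 bp
  109–132 → 24 bp
  133–276 → 144 bp
Sorted largest to smallest: 144, 41, 39, 28, 24 bp.

144, 41, 39, 28, 24 bp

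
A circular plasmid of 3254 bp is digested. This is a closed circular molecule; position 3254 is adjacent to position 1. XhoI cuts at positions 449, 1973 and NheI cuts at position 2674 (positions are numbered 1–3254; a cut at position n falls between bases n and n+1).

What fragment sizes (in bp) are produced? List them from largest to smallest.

1524, 1029, 701 bp

Combined cut positions (sorted): 449, 1973, 2674.
Circular molecule, 3 cuts → 3 fragments:
  1973 − 449 = 1524 bp
  2674 − 1973 = 701 bp
  wrap: 3254 − 2674 + 449 = 1029 bp
Sorted largest to smallest: 1524, 1029, 701 bp.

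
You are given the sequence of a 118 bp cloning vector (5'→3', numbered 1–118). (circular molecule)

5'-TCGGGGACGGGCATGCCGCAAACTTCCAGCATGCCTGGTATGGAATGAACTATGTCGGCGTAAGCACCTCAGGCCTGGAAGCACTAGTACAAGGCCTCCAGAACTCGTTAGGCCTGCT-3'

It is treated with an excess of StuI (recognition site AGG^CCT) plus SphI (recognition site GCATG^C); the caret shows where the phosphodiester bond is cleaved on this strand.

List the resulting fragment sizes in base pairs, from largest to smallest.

StuI sites (AGGCCT) start at positions 71, 92, 110.
StuI cuts after base 3 of each site, so after positions 73, 94, 112.
SphI sites (GCATGC) start at positions 11, 29.
SphI cuts after base 5 of each site (before the last base), so after positions 15, 33.
Combined cut positions: 15, 33, 73, 94, 112.
Circular molecule, 5 cuts → 5 fragments:
  16–33 → 18 bp
  34–73 → 40 bp
  74–94 → 21 bp
  95–112 → 18 bp
  113–118 then 1–15 → 6 + 15 = 21 bp
Sorted largest to smallest: 40, 21, 21, 18, 18 bp.

40, 21, 21, 18, 18 bp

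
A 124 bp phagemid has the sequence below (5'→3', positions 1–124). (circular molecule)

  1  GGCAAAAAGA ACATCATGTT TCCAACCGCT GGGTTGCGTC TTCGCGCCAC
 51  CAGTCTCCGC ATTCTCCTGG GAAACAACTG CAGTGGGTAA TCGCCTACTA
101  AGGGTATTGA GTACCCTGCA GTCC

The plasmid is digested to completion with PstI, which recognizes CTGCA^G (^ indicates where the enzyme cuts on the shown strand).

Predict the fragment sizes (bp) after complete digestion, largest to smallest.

86, 38 bp

PstI sites (CTGCAG) start at positions 78, 116.
PstI cuts after base 5 of each site (before the last base), so after positions 82, 120.
Circular molecule, 2 cuts → 2 fragments:
  83–120 → 38 bp
  121–124 then 1–82 → 4 + 82 = 86 bp
Sorted largest to smallest: 86, 38 bp.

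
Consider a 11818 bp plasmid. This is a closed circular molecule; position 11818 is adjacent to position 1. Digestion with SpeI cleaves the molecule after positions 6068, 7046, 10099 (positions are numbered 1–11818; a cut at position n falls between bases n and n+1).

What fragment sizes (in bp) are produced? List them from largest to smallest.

7787, 3053, 978 bp

Circular molecule, 3 cuts → 3 fragments:
  7046 − 6068 = 978 bp
  10099 − 7046 = 3053 bp
  wrap: 11818 − 10099 + 6068 = 7787 bp
Sorted largest to smallest: 7787, 3053, 978 bp.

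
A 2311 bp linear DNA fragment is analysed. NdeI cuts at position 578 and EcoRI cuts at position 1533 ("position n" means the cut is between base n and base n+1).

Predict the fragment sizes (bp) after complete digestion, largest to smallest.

955, 778, 578 bp

Combined cut positions (sorted): 578, 1533.
Linear molecule, 2 cuts → 3 fragments:
  578 − 0 = 578 bp
  1533 − 578 = 955 bp
  2311 − 1533 = 778 bp
Sorted largest to smallest: 955, 778, 578 bp.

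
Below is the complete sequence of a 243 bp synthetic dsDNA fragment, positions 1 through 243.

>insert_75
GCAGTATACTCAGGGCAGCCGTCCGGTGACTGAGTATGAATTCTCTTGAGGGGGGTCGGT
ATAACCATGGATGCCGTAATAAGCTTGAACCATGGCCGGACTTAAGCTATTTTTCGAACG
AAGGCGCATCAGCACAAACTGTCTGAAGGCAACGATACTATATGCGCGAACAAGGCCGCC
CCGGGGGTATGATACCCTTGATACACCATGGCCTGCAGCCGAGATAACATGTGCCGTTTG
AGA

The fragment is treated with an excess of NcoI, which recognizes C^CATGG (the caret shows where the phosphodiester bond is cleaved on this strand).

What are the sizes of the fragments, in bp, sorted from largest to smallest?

NcoI sites (CCATGG) start at positions 65, 90, 206.
NcoI cuts after the first base of each site, so after positions 65, 90, 206.
Linear molecule, 3 cuts → 4 fragments:
  1–65 → 65 bp
  66–90 → 25 bp
  91–206 → 116 bp
  207–243 → 37 bp
Sorted largest to smallest: 116, 65, 37, 25 bp.

116, 65, 37, 25 bp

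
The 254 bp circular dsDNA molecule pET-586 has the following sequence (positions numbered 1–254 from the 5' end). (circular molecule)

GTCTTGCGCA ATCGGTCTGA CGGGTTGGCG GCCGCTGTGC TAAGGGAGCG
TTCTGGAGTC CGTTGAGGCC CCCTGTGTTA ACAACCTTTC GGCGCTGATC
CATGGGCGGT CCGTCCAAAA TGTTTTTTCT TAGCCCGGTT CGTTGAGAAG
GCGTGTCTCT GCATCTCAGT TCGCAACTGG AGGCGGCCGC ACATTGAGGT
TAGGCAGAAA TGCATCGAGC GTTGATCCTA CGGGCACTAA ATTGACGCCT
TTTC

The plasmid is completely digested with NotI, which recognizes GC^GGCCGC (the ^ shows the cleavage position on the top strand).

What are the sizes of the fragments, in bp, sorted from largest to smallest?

NotI sites (GCGGCCGC) start at positions 28, 183.
NotI cuts after base 2 of each site, so after positions 29, 184.
Circular molecule, 2 cuts → 2 fragments:
  30–184 → 155 bp
  185–254 then 1–29 → 70 + 29 = 99 bp
Sorted largest to smallest: 155, 99 bp.

155, 99 bp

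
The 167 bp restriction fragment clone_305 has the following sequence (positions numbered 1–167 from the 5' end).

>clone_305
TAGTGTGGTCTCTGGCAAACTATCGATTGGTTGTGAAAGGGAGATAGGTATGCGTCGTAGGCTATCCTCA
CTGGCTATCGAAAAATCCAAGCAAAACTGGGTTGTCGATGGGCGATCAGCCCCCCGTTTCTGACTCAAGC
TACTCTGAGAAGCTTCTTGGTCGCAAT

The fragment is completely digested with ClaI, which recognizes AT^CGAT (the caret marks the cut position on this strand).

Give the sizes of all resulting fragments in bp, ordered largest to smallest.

The ClaI site (ATCGAT) starts at position 22.
ClaI cuts after base 2 of each site, so after position 23.
Linear molecule, 1 cut → 2 fragments:
  1–23 → 23 bp
  24–167 → 144 bp
Sorted largest to smallest: 144, 23 bp.

144, 23 bp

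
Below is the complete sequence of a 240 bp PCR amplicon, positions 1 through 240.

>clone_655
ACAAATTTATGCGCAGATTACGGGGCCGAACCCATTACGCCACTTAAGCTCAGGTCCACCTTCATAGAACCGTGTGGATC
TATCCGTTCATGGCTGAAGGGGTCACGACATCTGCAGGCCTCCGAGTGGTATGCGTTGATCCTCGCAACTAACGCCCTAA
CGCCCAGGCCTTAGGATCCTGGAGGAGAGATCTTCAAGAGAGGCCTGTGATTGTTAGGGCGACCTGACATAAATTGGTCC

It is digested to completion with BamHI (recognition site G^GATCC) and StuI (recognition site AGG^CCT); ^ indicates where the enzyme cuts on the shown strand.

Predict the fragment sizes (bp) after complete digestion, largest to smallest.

The BamHI site (GGATCC) starts at position 174.
BamHI cuts after the first base of each site, so after position 174.
StuI sites (AGGCCT) start at positions 116, 166, 201.
StuI cuts after base 3 of each site, so after positions 118, 168, 203.
Combined cut positions: 118, 168, 174, 203.
Linear molecule, 4 cuts → 5 fragments:
  1–118 → 118 bp
  119–168 → 50 bp
  169–174 → 6 bp
  175–203 → 29 bp
  204–240 → 37 bp
Sorted largest to smallest: 118, 50, 37, 29, 6 bp.

118, 50, 37, 29, 6 bp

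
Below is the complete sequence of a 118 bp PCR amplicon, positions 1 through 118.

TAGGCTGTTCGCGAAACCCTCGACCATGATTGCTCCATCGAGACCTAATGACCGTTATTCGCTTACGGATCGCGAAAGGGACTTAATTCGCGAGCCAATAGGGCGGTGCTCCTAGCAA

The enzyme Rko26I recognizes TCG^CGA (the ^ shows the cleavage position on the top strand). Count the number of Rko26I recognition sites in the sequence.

3

TCGCGA occurs starting at positions 9, 70, 88.
Rko26I cuts at 3 sites.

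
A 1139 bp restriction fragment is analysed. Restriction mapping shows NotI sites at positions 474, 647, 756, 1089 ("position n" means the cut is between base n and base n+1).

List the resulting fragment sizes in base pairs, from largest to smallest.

Linear molecule, 4 cuts → 5 fragments:
  474 − 0 = 474 bp
  647 − 474 = 173 bp
  756 − 647 = 109 bp
  1089 − 756 = 333 bp
  1139 − 1089 = 50 bp
Sorted largest to smallest: 474, 333, 173, 109, 50 bp.

474, 333, 173, 109, 50 bp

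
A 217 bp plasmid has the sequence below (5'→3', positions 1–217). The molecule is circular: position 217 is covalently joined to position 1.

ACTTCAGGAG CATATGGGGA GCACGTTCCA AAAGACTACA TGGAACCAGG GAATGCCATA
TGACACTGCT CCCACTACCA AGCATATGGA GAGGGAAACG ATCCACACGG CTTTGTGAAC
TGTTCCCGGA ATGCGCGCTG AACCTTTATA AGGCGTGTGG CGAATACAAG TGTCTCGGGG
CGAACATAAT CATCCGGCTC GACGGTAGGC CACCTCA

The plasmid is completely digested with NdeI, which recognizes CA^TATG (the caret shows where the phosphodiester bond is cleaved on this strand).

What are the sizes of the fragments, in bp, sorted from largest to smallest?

145, 46, 26 bp

NdeI sites (CATATG) start at positions 11, 57, 83.
NdeI cuts after base 2 of each site, so after positions 12, 58, 84.
Circular molecule, 3 cuts → 3 fragments:
  13–58 → 46 bp
  59–84 → 26 bp
  85–217 then 1–12 → 133 + 12 = 145 bp
Sorted largest to smallest: 145, 46, 26 bp.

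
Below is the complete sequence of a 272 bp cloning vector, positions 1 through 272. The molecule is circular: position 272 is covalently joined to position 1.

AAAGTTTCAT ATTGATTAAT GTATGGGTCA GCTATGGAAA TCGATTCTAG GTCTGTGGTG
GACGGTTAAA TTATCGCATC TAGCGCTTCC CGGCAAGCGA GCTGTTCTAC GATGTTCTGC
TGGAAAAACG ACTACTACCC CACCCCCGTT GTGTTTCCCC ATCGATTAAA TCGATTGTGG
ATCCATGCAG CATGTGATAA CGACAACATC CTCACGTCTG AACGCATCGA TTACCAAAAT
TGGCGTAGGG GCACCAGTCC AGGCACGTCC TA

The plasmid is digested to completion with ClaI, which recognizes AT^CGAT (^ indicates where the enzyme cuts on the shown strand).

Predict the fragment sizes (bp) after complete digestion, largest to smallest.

121, 86, 56, 9 bp

ClaI sites (ATCGAT) start at positions 40, 161, 170, 226.
ClaI cuts after base 2 of each site, so after positions 41, 162, 171, 227.
Circular molecule, 4 cuts → 4 fragments:
  42–162 → 121 bp
  163–171 → 9 bp
  172–227 → 56 bp
  228–272 then 1–41 → 45 + 41 = 86 bp
Sorted largest to smallest: 121, 86, 56, 9 bp.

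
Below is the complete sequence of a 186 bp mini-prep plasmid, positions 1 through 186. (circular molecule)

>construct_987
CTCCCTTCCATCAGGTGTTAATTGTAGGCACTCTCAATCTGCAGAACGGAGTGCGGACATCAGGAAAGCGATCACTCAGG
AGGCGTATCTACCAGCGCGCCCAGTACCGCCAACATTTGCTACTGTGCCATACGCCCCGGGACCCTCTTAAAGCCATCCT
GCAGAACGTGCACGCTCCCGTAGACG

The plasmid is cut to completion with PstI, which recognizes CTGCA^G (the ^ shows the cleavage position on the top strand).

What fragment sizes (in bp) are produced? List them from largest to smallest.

120, 66 bp

PstI sites (CTGCAG) start at positions 39, 159.
PstI cuts after base 5 of each site (before the last base), so after positions 43, 163.
Circular molecule, 2 cuts → 2 fragments:
  44–163 → 120 bp
  164–186 then 1–43 → 23 + 43 = 66 bp
Sorted largest to smallest: 120, 66 bp.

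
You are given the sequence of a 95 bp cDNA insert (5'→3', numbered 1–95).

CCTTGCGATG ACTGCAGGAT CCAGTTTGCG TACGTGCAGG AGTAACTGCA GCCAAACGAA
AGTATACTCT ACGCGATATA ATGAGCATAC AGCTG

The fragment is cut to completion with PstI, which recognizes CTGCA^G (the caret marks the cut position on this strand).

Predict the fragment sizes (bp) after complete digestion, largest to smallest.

45, 34, 16 bp

PstI sites (CTGCAG) start at positions 12, 46.
PstI cuts after base 5 of each site (before the last base), so after positions 16, 50.
Linear molecule, 2 cuts → 3 fragments:
  1–16 → 16 bp
  17–50 → 34 bp
  51–95 → 45 bp
Sorted largest to smallest: 45, 34, 16 bp.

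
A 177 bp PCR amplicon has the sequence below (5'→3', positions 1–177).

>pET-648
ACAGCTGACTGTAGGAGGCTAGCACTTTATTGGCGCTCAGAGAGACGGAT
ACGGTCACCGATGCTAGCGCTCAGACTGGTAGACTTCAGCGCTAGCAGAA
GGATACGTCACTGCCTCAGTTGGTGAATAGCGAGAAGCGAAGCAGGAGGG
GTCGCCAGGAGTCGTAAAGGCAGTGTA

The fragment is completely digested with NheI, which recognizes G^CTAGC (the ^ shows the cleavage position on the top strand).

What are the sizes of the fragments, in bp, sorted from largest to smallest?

NheI sites (GCTAGC) start at positions 18, 63, 91.
NheI cuts after the first base of each site, so after positions 18, 63, 91.
Linear molecule, 3 cuts → 4 fragments:
  1–18 → 18 bp
  19–63 → 45 bp
  64–91 → 28 bp
  92–177 → 86 bp
Sorted largest to smallest: 86, 45, 28, 18 bp.

86, 45, 28, 18 bp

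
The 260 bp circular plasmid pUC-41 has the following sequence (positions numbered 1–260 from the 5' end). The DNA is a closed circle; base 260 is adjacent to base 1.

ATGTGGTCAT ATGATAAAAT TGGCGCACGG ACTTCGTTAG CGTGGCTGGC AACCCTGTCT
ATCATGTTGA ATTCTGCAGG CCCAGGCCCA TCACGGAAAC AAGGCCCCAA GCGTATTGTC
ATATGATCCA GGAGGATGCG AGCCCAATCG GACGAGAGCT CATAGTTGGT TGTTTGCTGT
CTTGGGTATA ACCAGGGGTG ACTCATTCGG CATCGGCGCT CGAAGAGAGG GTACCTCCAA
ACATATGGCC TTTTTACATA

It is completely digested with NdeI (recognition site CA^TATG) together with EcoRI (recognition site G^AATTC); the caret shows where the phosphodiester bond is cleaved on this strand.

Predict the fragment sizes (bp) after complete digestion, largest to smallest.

NdeI sites (CATATG) start at positions 8, 120, 242.
NdeI cuts after base 2 of each site, so after positions 9, 121, 243.
The EcoRI site (GAATTC) starts at position 69.
EcoRI cuts after the first base of each site, so after position 69.
Combined cut positions: 9, 69, 121, 243.
Circular molecule, 4 cuts → 4 fragments:
  10–69 → 60 bp
  70–121 → 52 bp
  122–243 → 122 bp
  244–260 then 1–9 → 17 + 9 = 26 bp
Sorted largest to smallest: 122, 60, 52, 26 bp.

122, 60, 52, 26 bp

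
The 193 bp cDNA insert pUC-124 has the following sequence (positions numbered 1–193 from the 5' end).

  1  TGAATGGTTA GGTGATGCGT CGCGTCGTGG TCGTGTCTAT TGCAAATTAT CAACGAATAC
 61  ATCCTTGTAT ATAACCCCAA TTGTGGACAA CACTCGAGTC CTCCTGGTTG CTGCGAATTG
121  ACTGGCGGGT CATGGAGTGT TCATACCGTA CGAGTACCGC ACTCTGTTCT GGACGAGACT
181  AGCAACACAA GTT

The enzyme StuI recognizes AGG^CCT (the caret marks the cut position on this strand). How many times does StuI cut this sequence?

No occurrence of AGGCCT is present in the sequence.
StuI does not cut: 0 sites.

0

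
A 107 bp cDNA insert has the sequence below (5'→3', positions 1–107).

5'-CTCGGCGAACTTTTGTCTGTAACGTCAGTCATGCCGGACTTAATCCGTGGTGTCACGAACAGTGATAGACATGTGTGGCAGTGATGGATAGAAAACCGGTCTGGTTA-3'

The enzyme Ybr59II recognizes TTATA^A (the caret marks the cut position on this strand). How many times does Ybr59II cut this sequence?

No occurrence of TTATAA is present in the sequence.
Ybr59II does not cut: 0 sites.

0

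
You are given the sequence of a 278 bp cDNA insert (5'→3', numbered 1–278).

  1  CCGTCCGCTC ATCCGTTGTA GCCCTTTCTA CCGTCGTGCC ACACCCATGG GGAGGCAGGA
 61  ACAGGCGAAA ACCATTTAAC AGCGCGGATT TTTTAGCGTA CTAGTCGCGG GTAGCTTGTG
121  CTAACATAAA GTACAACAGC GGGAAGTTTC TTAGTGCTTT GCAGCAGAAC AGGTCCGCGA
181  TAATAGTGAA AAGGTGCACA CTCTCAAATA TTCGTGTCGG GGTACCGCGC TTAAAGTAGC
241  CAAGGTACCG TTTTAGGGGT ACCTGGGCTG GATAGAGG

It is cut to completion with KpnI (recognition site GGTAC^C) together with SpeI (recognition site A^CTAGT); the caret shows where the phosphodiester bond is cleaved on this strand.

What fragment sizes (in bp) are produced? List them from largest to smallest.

125, 100, 23, 16, 14 bp

KpnI sites (GGTACC) start at positions 221, 244, 258.
KpnI cuts after base 5 of each site (before the last base), so after positions 225, 248, 262.
The SpeI site (ACTAGT) starts at position 100.
SpeI cuts after the first base of each site, so after position 100.
Combined cut positions: 100, 225, 248, 262.
Linear molecule, 4 cuts → 5 fragments:
  1–100 → 100 bp
  101–225 → 125 bp
  226–248 → 23 bp
  249–262 → 14 bp
  263–278 → 16 bp
Sorted largest to smallest: 125, 100, 23, 16, 14 bp.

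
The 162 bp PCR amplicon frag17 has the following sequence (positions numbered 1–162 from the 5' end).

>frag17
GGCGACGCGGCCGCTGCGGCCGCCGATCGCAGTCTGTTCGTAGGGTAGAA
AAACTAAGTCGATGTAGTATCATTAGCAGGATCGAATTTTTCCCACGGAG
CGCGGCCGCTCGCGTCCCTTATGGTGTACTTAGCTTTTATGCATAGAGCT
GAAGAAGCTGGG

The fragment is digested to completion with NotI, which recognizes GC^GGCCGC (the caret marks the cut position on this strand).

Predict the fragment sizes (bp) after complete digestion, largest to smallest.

NotI sites (GCGGCCGC) start at positions 7, 16, 102.
NotI cuts after base 2 of each site, so after positions 8, 17, 103.
Linear molecule, 3 cuts → 4 fragments:
  1–8 → 8 bp
  9–17 → 9 bp
  18–103 → 86 bp
  104–162 → 59 bp
Sorted largest to smallest: 86, 59, 9, 8 bp.

86, 59, 9, 8 bp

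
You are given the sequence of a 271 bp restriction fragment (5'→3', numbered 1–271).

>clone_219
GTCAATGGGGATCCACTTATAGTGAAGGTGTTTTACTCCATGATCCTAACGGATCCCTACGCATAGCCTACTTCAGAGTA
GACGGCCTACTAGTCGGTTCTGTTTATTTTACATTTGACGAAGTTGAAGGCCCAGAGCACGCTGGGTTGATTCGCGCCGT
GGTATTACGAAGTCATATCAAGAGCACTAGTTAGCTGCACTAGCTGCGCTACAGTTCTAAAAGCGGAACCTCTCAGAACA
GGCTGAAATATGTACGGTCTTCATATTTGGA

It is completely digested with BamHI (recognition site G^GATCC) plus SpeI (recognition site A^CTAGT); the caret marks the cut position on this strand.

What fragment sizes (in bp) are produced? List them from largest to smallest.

97, 85, 42, 38, 9 bp

BamHI sites (GGATCC) start at positions 9, 51.
BamHI cuts after the first base of each site, so after positions 9, 51.
SpeI sites (ACTAGT) start at positions 89, 186.
SpeI cuts after the first base of each site, so after positions 89, 186.
Combined cut positions: 9, 51, 89, 186.
Linear molecule, 4 cuts → 5 fragments:
  1–9 → 9 bp
  10–51 → 42 bp
  52–89 → 38 bp
  90–186 → 97 bp
  187–271 → 85 bp
Sorted largest to smallest: 97, 85, 42, 38, 9 bp.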